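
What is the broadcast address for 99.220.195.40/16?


Network: 99.220.0.0/16
Host bits = 16
Set all host bits to 1:
Broadcast: 99.220.255.255


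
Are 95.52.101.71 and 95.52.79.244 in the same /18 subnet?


Mask: 255.255.192.0
95.52.101.71 AND mask = 95.52.64.0
95.52.79.244 AND mask = 95.52.64.0
Yes, same subnet (95.52.64.0)


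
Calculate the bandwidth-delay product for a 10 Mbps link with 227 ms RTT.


BDP = bandwidth * RTT
= 10 Mbps * 227 ms
= 10 * 1e6 * 227 / 1000 bits
= 2270000 bits
= 283750 bytes
= 277.0996 KB
BDP = 2270000 bits (283750 bytes)


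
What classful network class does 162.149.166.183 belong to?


First octet: 162
Binary: 10100010
10xxxxxx -> Class B (128-191)
Class B, default mask 255.255.0.0 (/16)


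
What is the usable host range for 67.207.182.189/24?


Network: 67.207.182.0
Broadcast: 67.207.182.255
First usable = network + 1
Last usable = broadcast - 1
Range: 67.207.182.1 to 67.207.182.254


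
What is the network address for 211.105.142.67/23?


IP:   11010011.01101001.10001110.01000011
Mask: 11111111.11111111.11111110.00000000
AND operation:
Net:  11010011.01101001.10001110.00000000
Network: 211.105.142.0/23


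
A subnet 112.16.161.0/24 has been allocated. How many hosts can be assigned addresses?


Host bits = 32 - 24 = 8
Total addresses = 2^8 = 256
Usable = total - 2 (network and broadcast)
Usable hosts: 254


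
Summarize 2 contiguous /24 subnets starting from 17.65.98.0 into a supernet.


Original prefix: /24
Number of subnets: 2 = 2^1
New prefix = 24 - 1 = 23
Supernet: 17.65.98.0/23


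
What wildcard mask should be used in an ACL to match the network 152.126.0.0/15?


Subnet mask: 255.254.0.0
Wildcard = 255.255.255.255 - subnet mask
255 - 255 = 0
255 - 254 = 1
255 - 0 = 255
255 - 0 = 255
Wildcard: 0.1.255.255


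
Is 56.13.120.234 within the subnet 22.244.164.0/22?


Subnet network: 22.244.164.0
Test IP AND mask: 56.13.120.0
No, 56.13.120.234 is not in 22.244.164.0/22


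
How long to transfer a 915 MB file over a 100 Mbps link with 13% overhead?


Effective throughput = 100 * (1 - 13/100) = 87 Mbps
File size in Mb = 915 * 8 = 7320 Mb
Time = 7320 / 87
Time = 84.1379 seconds


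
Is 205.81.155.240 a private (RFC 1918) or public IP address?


RFC 1918 private ranges:
  10.0.0.0/8 (10.0.0.0 - 10.255.255.255)
  172.16.0.0/12 (172.16.0.0 - 172.31.255.255)
  192.168.0.0/16 (192.168.0.0 - 192.168.255.255)
Public (not in any RFC 1918 range)


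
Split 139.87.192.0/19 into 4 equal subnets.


New prefix = 19 + 2 = 21
Each subnet has 2048 addresses
  139.87.192.0/21
  139.87.200.0/21
  139.87.208.0/21
  139.87.216.0/21
Subnets: 139.87.192.0/21, 139.87.200.0/21, 139.87.208.0/21, 139.87.216.0/21


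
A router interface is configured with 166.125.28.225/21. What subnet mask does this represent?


/21 means 21 network bits, 11 host bits
Binary: 11111111111111111111100000000000
Mask: 255.255.248.0


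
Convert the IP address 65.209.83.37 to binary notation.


65 = 01000001
209 = 11010001
83 = 01010011
37 = 00100101
Binary: 01000001.11010001.01010011.00100101


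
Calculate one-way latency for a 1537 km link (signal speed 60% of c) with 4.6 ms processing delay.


Speed = 0.6 * 3e5 km/s = 180000 km/s
Propagation delay = 1537 / 180000 = 0.0085 s = 8.5389 ms
Processing delay = 4.6 ms
Total one-way latency = 13.1389 ms


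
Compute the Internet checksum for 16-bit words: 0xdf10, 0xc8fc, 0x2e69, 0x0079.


Sum all words (with carry folding):
+ 0xdf10 = 0xdf10
+ 0xc8fc = 0xa80d
+ 0x2e69 = 0xd676
+ 0x0079 = 0xd6ef
One's complement: ~0xd6ef
Checksum = 0x2910


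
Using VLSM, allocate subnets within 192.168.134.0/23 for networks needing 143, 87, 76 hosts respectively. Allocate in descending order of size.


143 hosts -> /24 (254 usable): 192.168.134.0/24
87 hosts -> /25 (126 usable): 192.168.135.0/25
76 hosts -> /25 (126 usable): 192.168.135.128/25
Allocation: 192.168.134.0/24 (143 hosts, 254 usable); 192.168.135.0/25 (87 hosts, 126 usable); 192.168.135.128/25 (76 hosts, 126 usable)


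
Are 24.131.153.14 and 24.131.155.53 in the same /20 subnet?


Mask: 255.255.240.0
24.131.153.14 AND mask = 24.131.144.0
24.131.155.53 AND mask = 24.131.144.0
Yes, same subnet (24.131.144.0)


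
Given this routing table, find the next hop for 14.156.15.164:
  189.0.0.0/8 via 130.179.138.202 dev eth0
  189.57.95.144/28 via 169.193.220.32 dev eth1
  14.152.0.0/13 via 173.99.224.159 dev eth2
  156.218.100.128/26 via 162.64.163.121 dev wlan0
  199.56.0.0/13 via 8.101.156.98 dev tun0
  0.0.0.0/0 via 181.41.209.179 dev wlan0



Longest prefix match for 14.156.15.164:
  /8 189.0.0.0: no
  /28 189.57.95.144: no
  /13 14.152.0.0: MATCH
  /26 156.218.100.128: no
  /13 199.56.0.0: no
  /0 0.0.0.0: MATCH
Selected: next-hop 173.99.224.159 via eth2 (matched /13)


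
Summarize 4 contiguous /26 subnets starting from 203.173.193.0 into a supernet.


Original prefix: /26
Number of subnets: 4 = 2^2
New prefix = 26 - 2 = 24
Supernet: 203.173.193.0/24


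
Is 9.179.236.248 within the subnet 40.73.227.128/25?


Subnet network: 40.73.227.128
Test IP AND mask: 9.179.236.128
No, 9.179.236.248 is not in 40.73.227.128/25


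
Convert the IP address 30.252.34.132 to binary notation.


30 = 00011110
252 = 11111100
34 = 00100010
132 = 10000100
Binary: 00011110.11111100.00100010.10000100


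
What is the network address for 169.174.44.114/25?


IP:   10101001.10101110.00101100.01110010
Mask: 11111111.11111111.11111111.10000000
AND operation:
Net:  10101001.10101110.00101100.00000000
Network: 169.174.44.0/25


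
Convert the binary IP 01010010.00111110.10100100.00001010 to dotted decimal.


01010010 = 82
00111110 = 62
10100100 = 164
00001010 = 10
IP: 82.62.164.10


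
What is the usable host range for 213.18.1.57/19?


Network: 213.18.0.0
Broadcast: 213.18.31.255
First usable = network + 1
Last usable = broadcast - 1
Range: 213.18.0.1 to 213.18.31.254


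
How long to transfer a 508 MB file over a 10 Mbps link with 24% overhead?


Effective throughput = 10 * (1 - 24/100) = 7.6 Mbps
File size in Mb = 508 * 8 = 4064 Mb
Time = 4064 / 7.6
Time = 534.7368 seconds


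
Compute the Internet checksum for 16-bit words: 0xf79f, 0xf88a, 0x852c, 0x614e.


Sum all words (with carry folding):
+ 0xf79f = 0xf79f
+ 0xf88a = 0xf02a
+ 0x852c = 0x7557
+ 0x614e = 0xd6a5
One's complement: ~0xd6a5
Checksum = 0x295a


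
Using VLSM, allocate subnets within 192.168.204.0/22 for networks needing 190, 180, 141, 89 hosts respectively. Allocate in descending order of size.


190 hosts -> /24 (254 usable): 192.168.204.0/24
180 hosts -> /24 (254 usable): 192.168.205.0/24
141 hosts -> /24 (254 usable): 192.168.206.0/24
89 hosts -> /25 (126 usable): 192.168.207.0/25
Allocation: 192.168.204.0/24 (190 hosts, 254 usable); 192.168.205.0/24 (180 hosts, 254 usable); 192.168.206.0/24 (141 hosts, 254 usable); 192.168.207.0/25 (89 hosts, 126 usable)


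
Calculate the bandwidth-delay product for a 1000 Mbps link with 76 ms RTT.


BDP = bandwidth * RTT
= 1000 Mbps * 76 ms
= 1000 * 1e6 * 76 / 1000 bits
= 76000000 bits
= 9500000 bytes
= 9277.3438 KB
BDP = 76000000 bits (9500000 bytes)


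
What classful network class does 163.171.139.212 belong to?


First octet: 163
Binary: 10100011
10xxxxxx -> Class B (128-191)
Class B, default mask 255.255.0.0 (/16)


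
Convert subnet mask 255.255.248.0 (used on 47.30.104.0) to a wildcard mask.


Subnet mask: 255.255.248.0
Wildcard = 255.255.255.255 - subnet mask
255 - 255 = 0
255 - 255 = 0
255 - 248 = 7
255 - 0 = 255
Wildcard: 0.0.7.255


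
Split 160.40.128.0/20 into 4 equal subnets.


New prefix = 20 + 2 = 22
Each subnet has 1024 addresses
  160.40.128.0/22
  160.40.132.0/22
  160.40.136.0/22
  160.40.140.0/22
Subnets: 160.40.128.0/22, 160.40.132.0/22, 160.40.136.0/22, 160.40.140.0/22


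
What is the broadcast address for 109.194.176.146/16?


Network: 109.194.0.0/16
Host bits = 16
Set all host bits to 1:
Broadcast: 109.194.255.255


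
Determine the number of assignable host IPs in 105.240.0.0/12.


Host bits = 32 - 12 = 20
Total addresses = 2^20 = 1048576
Usable = total - 2 (network and broadcast)
Usable hosts: 1048574


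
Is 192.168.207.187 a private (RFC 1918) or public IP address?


RFC 1918 private ranges:
  10.0.0.0/8 (10.0.0.0 - 10.255.255.255)
  172.16.0.0/12 (172.16.0.0 - 172.31.255.255)
  192.168.0.0/16 (192.168.0.0 - 192.168.255.255)
Private (in 192.168.0.0/16)


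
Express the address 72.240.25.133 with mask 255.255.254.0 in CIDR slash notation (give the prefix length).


Binary: 11111111.11111111.11111110.00000000
Count leading 1s
Prefix: /23


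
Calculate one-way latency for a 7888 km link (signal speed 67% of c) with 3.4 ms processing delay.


Speed = 0.67 * 3e5 km/s = 201000 km/s
Propagation delay = 7888 / 201000 = 0.0392 s = 39.2438 ms
Processing delay = 3.4 ms
Total one-way latency = 42.6438 ms


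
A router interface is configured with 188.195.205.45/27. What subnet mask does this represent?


/27 means 27 network bits, 5 host bits
Binary: 11111111111111111111111111100000
Mask: 255.255.255.224


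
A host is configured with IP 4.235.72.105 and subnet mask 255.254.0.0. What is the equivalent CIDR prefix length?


Binary: 11111111.11111110.00000000.00000000
Count leading 1s
Prefix: /15


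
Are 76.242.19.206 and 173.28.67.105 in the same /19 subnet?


Mask: 255.255.224.0
76.242.19.206 AND mask = 76.242.0.0
173.28.67.105 AND mask = 173.28.64.0
No, different subnets (76.242.0.0 vs 173.28.64.0)


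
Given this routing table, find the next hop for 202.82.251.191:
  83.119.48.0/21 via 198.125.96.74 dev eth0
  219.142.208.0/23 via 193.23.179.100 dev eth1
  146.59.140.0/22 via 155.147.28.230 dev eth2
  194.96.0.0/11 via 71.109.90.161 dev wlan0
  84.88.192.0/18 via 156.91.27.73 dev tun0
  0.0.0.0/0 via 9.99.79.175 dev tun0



Longest prefix match for 202.82.251.191:
  /21 83.119.48.0: no
  /23 219.142.208.0: no
  /22 146.59.140.0: no
  /11 194.96.0.0: no
  /18 84.88.192.0: no
  /0 0.0.0.0: MATCH
Selected: next-hop 9.99.79.175 via tun0 (matched /0)


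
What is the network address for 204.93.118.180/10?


IP:   11001100.01011101.01110110.10110100
Mask: 11111111.11000000.00000000.00000000
AND operation:
Net:  11001100.01000000.00000000.00000000
Network: 204.64.0.0/10


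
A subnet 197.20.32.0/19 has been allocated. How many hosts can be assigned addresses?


Host bits = 32 - 19 = 13
Total addresses = 2^13 = 8192
Usable = total - 2 (network and broadcast)
Usable hosts: 8190


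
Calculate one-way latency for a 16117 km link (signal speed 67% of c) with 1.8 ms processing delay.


Speed = 0.67 * 3e5 km/s = 201000 km/s
Propagation delay = 16117 / 201000 = 0.0802 s = 80.1841 ms
Processing delay = 1.8 ms
Total one-way latency = 81.9841 ms


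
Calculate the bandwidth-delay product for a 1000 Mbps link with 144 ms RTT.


BDP = bandwidth * RTT
= 1000 Mbps * 144 ms
= 1000 * 1e6 * 144 / 1000 bits
= 144000000 bits
= 18000000 bytes
= 17578.125 KB
BDP = 144000000 bits (18000000 bytes)


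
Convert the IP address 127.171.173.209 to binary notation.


127 = 01111111
171 = 10101011
173 = 10101101
209 = 11010001
Binary: 01111111.10101011.10101101.11010001


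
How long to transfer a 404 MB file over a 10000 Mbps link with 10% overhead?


Effective throughput = 10000 * (1 - 10/100) = 9000 Mbps
File size in Mb = 404 * 8 = 3232 Mb
Time = 3232 / 9000
Time = 0.3591 seconds


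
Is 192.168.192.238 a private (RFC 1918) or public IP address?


RFC 1918 private ranges:
  10.0.0.0/8 (10.0.0.0 - 10.255.255.255)
  172.16.0.0/12 (172.16.0.0 - 172.31.255.255)
  192.168.0.0/16 (192.168.0.0 - 192.168.255.255)
Private (in 192.168.0.0/16)


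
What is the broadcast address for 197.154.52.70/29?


Network: 197.154.52.64/29
Host bits = 3
Set all host bits to 1:
Broadcast: 197.154.52.71


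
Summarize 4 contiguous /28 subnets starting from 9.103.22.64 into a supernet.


Original prefix: /28
Number of subnets: 4 = 2^2
New prefix = 28 - 2 = 26
Supernet: 9.103.22.64/26


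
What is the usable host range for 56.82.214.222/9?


Network: 56.0.0.0
Broadcast: 56.127.255.255
First usable = network + 1
Last usable = broadcast - 1
Range: 56.0.0.1 to 56.127.255.254


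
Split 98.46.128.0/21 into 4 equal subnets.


New prefix = 21 + 2 = 23
Each subnet has 512 addresses
  98.46.128.0/23
  98.46.130.0/23
  98.46.132.0/23
  98.46.134.0/23
Subnets: 98.46.128.0/23, 98.46.130.0/23, 98.46.132.0/23, 98.46.134.0/23


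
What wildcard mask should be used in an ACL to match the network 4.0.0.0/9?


Subnet mask: 255.128.0.0
Wildcard = 255.255.255.255 - subnet mask
255 - 255 = 0
255 - 128 = 127
255 - 0 = 255
255 - 0 = 255
Wildcard: 0.127.255.255


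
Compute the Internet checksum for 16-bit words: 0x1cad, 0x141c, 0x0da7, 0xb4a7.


Sum all words (with carry folding):
+ 0x1cad = 0x1cad
+ 0x141c = 0x30c9
+ 0x0da7 = 0x3e70
+ 0xb4a7 = 0xf317
One's complement: ~0xf317
Checksum = 0x0ce8


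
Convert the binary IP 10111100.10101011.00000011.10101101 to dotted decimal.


10111100 = 188
10101011 = 171
00000011 = 3
10101101 = 173
IP: 188.171.3.173


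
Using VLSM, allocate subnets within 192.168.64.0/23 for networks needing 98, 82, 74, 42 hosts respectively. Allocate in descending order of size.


98 hosts -> /25 (126 usable): 192.168.64.0/25
82 hosts -> /25 (126 usable): 192.168.64.128/25
74 hosts -> /25 (126 usable): 192.168.65.0/25
42 hosts -> /26 (62 usable): 192.168.65.128/26
Allocation: 192.168.64.0/25 (98 hosts, 126 usable); 192.168.64.128/25 (82 hosts, 126 usable); 192.168.65.0/25 (74 hosts, 126 usable); 192.168.65.128/26 (42 hosts, 62 usable)


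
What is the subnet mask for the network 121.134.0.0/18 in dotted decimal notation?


/18 means 18 network bits, 14 host bits
Binary: 11111111111111111100000000000000
Mask: 255.255.192.0


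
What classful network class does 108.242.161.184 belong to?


First octet: 108
Binary: 01101100
0xxxxxxx -> Class A (1-126)
Class A, default mask 255.0.0.0 (/8)


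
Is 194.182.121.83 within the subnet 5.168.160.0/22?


Subnet network: 5.168.160.0
Test IP AND mask: 194.182.120.0
No, 194.182.121.83 is not in 5.168.160.0/22


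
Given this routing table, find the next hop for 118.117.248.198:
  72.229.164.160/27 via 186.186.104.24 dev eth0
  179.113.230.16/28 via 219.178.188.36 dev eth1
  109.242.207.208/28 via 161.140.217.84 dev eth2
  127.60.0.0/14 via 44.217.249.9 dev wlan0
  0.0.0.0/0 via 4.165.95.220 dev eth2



Longest prefix match for 118.117.248.198:
  /27 72.229.164.160: no
  /28 179.113.230.16: no
  /28 109.242.207.208: no
  /14 127.60.0.0: no
  /0 0.0.0.0: MATCH
Selected: next-hop 4.165.95.220 via eth2 (matched /0)


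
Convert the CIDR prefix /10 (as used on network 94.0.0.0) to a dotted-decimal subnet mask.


/10 means 10 network bits, 22 host bits
Binary: 11111111110000000000000000000000
Mask: 255.192.0.0


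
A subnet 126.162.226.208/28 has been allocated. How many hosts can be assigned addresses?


Host bits = 32 - 28 = 4
Total addresses = 2^4 = 16
Usable = total - 2 (network and broadcast)
Usable hosts: 14


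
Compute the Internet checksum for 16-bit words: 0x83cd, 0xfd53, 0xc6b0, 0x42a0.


Sum all words (with carry folding):
+ 0x83cd = 0x83cd
+ 0xfd53 = 0x8121
+ 0xc6b0 = 0x47d2
+ 0x42a0 = 0x8a72
One's complement: ~0x8a72
Checksum = 0x758d


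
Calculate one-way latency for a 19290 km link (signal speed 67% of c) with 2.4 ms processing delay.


Speed = 0.67 * 3e5 km/s = 201000 km/s
Propagation delay = 19290 / 201000 = 0.096 s = 95.9701 ms
Processing delay = 2.4 ms
Total one-way latency = 98.3701 ms


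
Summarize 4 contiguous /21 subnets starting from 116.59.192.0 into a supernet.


Original prefix: /21
Number of subnets: 4 = 2^2
New prefix = 21 - 2 = 19
Supernet: 116.59.192.0/19


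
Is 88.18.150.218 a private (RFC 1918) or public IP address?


RFC 1918 private ranges:
  10.0.0.0/8 (10.0.0.0 - 10.255.255.255)
  172.16.0.0/12 (172.16.0.0 - 172.31.255.255)
  192.168.0.0/16 (192.168.0.0 - 192.168.255.255)
Public (not in any RFC 1918 range)


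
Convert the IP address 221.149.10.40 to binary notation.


221 = 11011101
149 = 10010101
10 = 00001010
40 = 00101000
Binary: 11011101.10010101.00001010.00101000


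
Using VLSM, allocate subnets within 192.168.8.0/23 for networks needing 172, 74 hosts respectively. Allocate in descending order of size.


172 hosts -> /24 (254 usable): 192.168.8.0/24
74 hosts -> /25 (126 usable): 192.168.9.0/25
Allocation: 192.168.8.0/24 (172 hosts, 254 usable); 192.168.9.0/25 (74 hosts, 126 usable)


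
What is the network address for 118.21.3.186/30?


IP:   01110110.00010101.00000011.10111010
Mask: 11111111.11111111.11111111.11111100
AND operation:
Net:  01110110.00010101.00000011.10111000
Network: 118.21.3.184/30


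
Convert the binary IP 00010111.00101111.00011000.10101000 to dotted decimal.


00010111 = 23
00101111 = 47
00011000 = 24
10101000 = 168
IP: 23.47.24.168


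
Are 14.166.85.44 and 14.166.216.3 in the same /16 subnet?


Mask: 255.255.0.0
14.166.85.44 AND mask = 14.166.0.0
14.166.216.3 AND mask = 14.166.0.0
Yes, same subnet (14.166.0.0)


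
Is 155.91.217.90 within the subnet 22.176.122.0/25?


Subnet network: 22.176.122.0
Test IP AND mask: 155.91.217.0
No, 155.91.217.90 is not in 22.176.122.0/25


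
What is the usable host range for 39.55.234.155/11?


Network: 39.32.0.0
Broadcast: 39.63.255.255
First usable = network + 1
Last usable = broadcast - 1
Range: 39.32.0.1 to 39.63.255.254


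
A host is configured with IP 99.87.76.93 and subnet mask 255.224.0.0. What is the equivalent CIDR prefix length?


Binary: 11111111.11100000.00000000.00000000
Count leading 1s
Prefix: /11


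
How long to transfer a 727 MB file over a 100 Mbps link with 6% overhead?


Effective throughput = 100 * (1 - 6/100) = 94 Mbps
File size in Mb = 727 * 8 = 5816 Mb
Time = 5816 / 94
Time = 61.8723 seconds


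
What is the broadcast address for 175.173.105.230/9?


Network: 175.128.0.0/9
Host bits = 23
Set all host bits to 1:
Broadcast: 175.255.255.255


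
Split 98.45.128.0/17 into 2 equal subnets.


New prefix = 17 + 1 = 18
Each subnet has 16384 addresses
  98.45.128.0/18
  98.45.192.0/18
Subnets: 98.45.128.0/18, 98.45.192.0/18


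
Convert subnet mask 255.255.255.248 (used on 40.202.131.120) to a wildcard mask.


Subnet mask: 255.255.255.248
Wildcard = 255.255.255.255 - subnet mask
255 - 255 = 0
255 - 255 = 0
255 - 255 = 0
255 - 248 = 7
Wildcard: 0.0.0.7


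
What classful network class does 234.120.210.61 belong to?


First octet: 234
Binary: 11101010
1110xxxx -> Class D (224-239)
Class D (multicast), default mask N/A


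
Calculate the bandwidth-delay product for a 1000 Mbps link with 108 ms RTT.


BDP = bandwidth * RTT
= 1000 Mbps * 108 ms
= 1000 * 1e6 * 108 / 1000 bits
= 108000000 bits
= 13500000 bytes
= 13183.5938 KB
BDP = 108000000 bits (13500000 bytes)


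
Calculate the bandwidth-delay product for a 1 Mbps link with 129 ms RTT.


BDP = bandwidth * RTT
= 1 Mbps * 129 ms
= 1 * 1e6 * 129 / 1000 bits
= 129000 bits
= 16125 bytes
= 15.7471 KB
BDP = 129000 bits (16125 bytes)


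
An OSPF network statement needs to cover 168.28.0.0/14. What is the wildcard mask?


Subnet mask: 255.252.0.0
Wildcard = 255.255.255.255 - subnet mask
255 - 255 = 0
255 - 252 = 3
255 - 0 = 255
255 - 0 = 255
Wildcard: 0.3.255.255


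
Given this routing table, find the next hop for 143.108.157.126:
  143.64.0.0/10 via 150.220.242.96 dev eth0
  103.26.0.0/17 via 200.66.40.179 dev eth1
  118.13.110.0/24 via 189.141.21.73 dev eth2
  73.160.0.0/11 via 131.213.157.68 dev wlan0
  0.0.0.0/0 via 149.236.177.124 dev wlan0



Longest prefix match for 143.108.157.126:
  /10 143.64.0.0: MATCH
  /17 103.26.0.0: no
  /24 118.13.110.0: no
  /11 73.160.0.0: no
  /0 0.0.0.0: MATCH
Selected: next-hop 150.220.242.96 via eth0 (matched /10)


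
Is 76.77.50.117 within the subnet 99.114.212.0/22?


Subnet network: 99.114.212.0
Test IP AND mask: 76.77.48.0
No, 76.77.50.117 is not in 99.114.212.0/22


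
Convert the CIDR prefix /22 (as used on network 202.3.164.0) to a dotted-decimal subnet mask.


/22 means 22 network bits, 10 host bits
Binary: 11111111111111111111110000000000
Mask: 255.255.252.0


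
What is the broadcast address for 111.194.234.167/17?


Network: 111.194.128.0/17
Host bits = 15
Set all host bits to 1:
Broadcast: 111.194.255.255


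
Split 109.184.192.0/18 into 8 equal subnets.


New prefix = 18 + 3 = 21
Each subnet has 2048 addresses
  109.184.192.0/21
  109.184.200.0/21
  109.184.208.0/21
  109.184.216.0/21
  109.184.224.0/21
  109.184.232.0/21
  109.184.240.0/21
  109.184.248.0/21
Subnets: 109.184.192.0/21, 109.184.200.0/21, 109.184.208.0/21, 109.184.216.0/21, 109.184.224.0/21, 109.184.232.0/21, 109.184.240.0/21, 109.184.248.0/21


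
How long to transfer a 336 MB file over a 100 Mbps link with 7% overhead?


Effective throughput = 100 * (1 - 7/100) = 93 Mbps
File size in Mb = 336 * 8 = 2688 Mb
Time = 2688 / 93
Time = 28.9032 seconds


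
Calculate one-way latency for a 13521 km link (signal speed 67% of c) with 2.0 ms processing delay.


Speed = 0.67 * 3e5 km/s = 201000 km/s
Propagation delay = 13521 / 201000 = 0.0673 s = 67.2687 ms
Processing delay = 2.0 ms
Total one-way latency = 69.2687 ms


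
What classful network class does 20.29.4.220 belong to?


First octet: 20
Binary: 00010100
0xxxxxxx -> Class A (1-126)
Class A, default mask 255.0.0.0 (/8)


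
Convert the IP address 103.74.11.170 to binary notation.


103 = 01100111
74 = 01001010
11 = 00001011
170 = 10101010
Binary: 01100111.01001010.00001011.10101010


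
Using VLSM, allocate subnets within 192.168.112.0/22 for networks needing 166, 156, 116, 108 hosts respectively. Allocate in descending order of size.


166 hosts -> /24 (254 usable): 192.168.112.0/24
156 hosts -> /24 (254 usable): 192.168.113.0/24
116 hosts -> /25 (126 usable): 192.168.114.0/25
108 hosts -> /25 (126 usable): 192.168.114.128/25
Allocation: 192.168.112.0/24 (166 hosts, 254 usable); 192.168.113.0/24 (156 hosts, 254 usable); 192.168.114.0/25 (116 hosts, 126 usable); 192.168.114.128/25 (108 hosts, 126 usable)


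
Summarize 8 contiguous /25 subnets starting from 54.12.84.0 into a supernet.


Original prefix: /25
Number of subnets: 8 = 2^3
New prefix = 25 - 3 = 22
Supernet: 54.12.84.0/22


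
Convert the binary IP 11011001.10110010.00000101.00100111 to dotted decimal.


11011001 = 217
10110010 = 178
00000101 = 5
00100111 = 39
IP: 217.178.5.39


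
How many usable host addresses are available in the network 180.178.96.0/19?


Host bits = 32 - 19 = 13
Total addresses = 2^13 = 8192
Usable = total - 2 (network and broadcast)
Usable hosts: 8190


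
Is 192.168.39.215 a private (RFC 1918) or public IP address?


RFC 1918 private ranges:
  10.0.0.0/8 (10.0.0.0 - 10.255.255.255)
  172.16.0.0/12 (172.16.0.0 - 172.31.255.255)
  192.168.0.0/16 (192.168.0.0 - 192.168.255.255)
Private (in 192.168.0.0/16)


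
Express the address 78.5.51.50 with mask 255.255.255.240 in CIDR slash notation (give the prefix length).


Binary: 11111111.11111111.11111111.11110000
Count leading 1s
Prefix: /28


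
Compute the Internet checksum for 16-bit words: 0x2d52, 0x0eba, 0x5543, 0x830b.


Sum all words (with carry folding):
+ 0x2d52 = 0x2d52
+ 0x0eba = 0x3c0c
+ 0x5543 = 0x914f
+ 0x830b = 0x145b
One's complement: ~0x145b
Checksum = 0xeba4


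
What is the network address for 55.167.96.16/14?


IP:   00110111.10100111.01100000.00010000
Mask: 11111111.11111100.00000000.00000000
AND operation:
Net:  00110111.10100100.00000000.00000000
Network: 55.164.0.0/14


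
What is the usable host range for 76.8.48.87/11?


Network: 76.0.0.0
Broadcast: 76.31.255.255
First usable = network + 1
Last usable = broadcast - 1
Range: 76.0.0.1 to 76.31.255.254


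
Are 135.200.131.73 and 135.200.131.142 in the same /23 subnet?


Mask: 255.255.254.0
135.200.131.73 AND mask = 135.200.130.0
135.200.131.142 AND mask = 135.200.130.0
Yes, same subnet (135.200.130.0)


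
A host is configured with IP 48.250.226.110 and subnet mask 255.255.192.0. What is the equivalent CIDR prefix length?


Binary: 11111111.11111111.11000000.00000000
Count leading 1s
Prefix: /18


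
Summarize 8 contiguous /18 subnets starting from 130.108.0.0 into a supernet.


Original prefix: /18
Number of subnets: 8 = 2^3
New prefix = 18 - 3 = 15
Supernet: 130.108.0.0/15


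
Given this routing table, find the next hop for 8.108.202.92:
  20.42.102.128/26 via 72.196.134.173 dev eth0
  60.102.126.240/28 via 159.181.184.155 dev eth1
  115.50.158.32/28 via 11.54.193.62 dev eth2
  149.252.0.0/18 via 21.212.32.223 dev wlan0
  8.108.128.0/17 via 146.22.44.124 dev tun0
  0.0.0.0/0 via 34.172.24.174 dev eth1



Longest prefix match for 8.108.202.92:
  /26 20.42.102.128: no
  /28 60.102.126.240: no
  /28 115.50.158.32: no
  /18 149.252.0.0: no
  /17 8.108.128.0: MATCH
  /0 0.0.0.0: MATCH
Selected: next-hop 146.22.44.124 via tun0 (matched /17)


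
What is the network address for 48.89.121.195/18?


IP:   00110000.01011001.01111001.11000011
Mask: 11111111.11111111.11000000.00000000
AND operation:
Net:  00110000.01011001.01000000.00000000
Network: 48.89.64.0/18


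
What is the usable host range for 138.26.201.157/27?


Network: 138.26.201.128
Broadcast: 138.26.201.159
First usable = network + 1
Last usable = broadcast - 1
Range: 138.26.201.129 to 138.26.201.158


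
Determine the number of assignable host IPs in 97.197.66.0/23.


Host bits = 32 - 23 = 9
Total addresses = 2^9 = 512
Usable = total - 2 (network and broadcast)
Usable hosts: 510


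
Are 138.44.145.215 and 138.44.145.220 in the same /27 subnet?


Mask: 255.255.255.224
138.44.145.215 AND mask = 138.44.145.192
138.44.145.220 AND mask = 138.44.145.192
Yes, same subnet (138.44.145.192)


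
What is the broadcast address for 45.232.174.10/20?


Network: 45.232.160.0/20
Host bits = 12
Set all host bits to 1:
Broadcast: 45.232.175.255


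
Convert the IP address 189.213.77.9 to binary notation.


189 = 10111101
213 = 11010101
77 = 01001101
9 = 00001001
Binary: 10111101.11010101.01001101.00001001


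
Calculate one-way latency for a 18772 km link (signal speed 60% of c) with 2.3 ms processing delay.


Speed = 0.6 * 3e5 km/s = 180000 km/s
Propagation delay = 18772 / 180000 = 0.1043 s = 104.2889 ms
Processing delay = 2.3 ms
Total one-way latency = 106.5889 ms


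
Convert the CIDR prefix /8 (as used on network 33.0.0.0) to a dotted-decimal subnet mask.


/8 means 8 network bits, 24 host bits
Binary: 11111111000000000000000000000000
Mask: 255.0.0.0


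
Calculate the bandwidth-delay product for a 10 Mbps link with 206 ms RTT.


BDP = bandwidth * RTT
= 10 Mbps * 206 ms
= 10 * 1e6 * 206 / 1000 bits
= 2060000 bits
= 257500 bytes
= 251.4648 KB
BDP = 2060000 bits (257500 bytes)


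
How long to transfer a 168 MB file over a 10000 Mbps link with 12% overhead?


Effective throughput = 10000 * (1 - 12/100) = 8800 Mbps
File size in Mb = 168 * 8 = 1344 Mb
Time = 1344 / 8800
Time = 0.1527 seconds


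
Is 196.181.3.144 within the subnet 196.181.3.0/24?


Subnet network: 196.181.3.0
Test IP AND mask: 196.181.3.0
Yes, 196.181.3.144 is in 196.181.3.0/24


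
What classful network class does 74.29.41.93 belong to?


First octet: 74
Binary: 01001010
0xxxxxxx -> Class A (1-126)
Class A, default mask 255.0.0.0 (/8)


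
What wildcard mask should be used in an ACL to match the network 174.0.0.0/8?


Subnet mask: 255.0.0.0
Wildcard = 255.255.255.255 - subnet mask
255 - 255 = 0
255 - 0 = 255
255 - 0 = 255
255 - 0 = 255
Wildcard: 0.255.255.255


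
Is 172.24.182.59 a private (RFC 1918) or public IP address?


RFC 1918 private ranges:
  10.0.0.0/8 (10.0.0.0 - 10.255.255.255)
  172.16.0.0/12 (172.16.0.0 - 172.31.255.255)
  192.168.0.0/16 (192.168.0.0 - 192.168.255.255)
Private (in 172.16.0.0/12)


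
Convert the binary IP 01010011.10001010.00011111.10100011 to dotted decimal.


01010011 = 83
10001010 = 138
00011111 = 31
10100011 = 163
IP: 83.138.31.163


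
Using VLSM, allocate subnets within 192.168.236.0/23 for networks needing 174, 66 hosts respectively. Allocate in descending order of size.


174 hosts -> /24 (254 usable): 192.168.236.0/24
66 hosts -> /25 (126 usable): 192.168.237.0/25
Allocation: 192.168.236.0/24 (174 hosts, 254 usable); 192.168.237.0/25 (66 hosts, 126 usable)


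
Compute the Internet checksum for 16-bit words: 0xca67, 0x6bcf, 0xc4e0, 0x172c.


Sum all words (with carry folding):
+ 0xca67 = 0xca67
+ 0x6bcf = 0x3637
+ 0xc4e0 = 0xfb17
+ 0x172c = 0x1244
One's complement: ~0x1244
Checksum = 0xedbb


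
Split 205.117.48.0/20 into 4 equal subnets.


New prefix = 20 + 2 = 22
Each subnet has 1024 addresses
  205.117.48.0/22
  205.117.52.0/22
  205.117.56.0/22
  205.117.60.0/22
Subnets: 205.117.48.0/22, 205.117.52.0/22, 205.117.56.0/22, 205.117.60.0/22


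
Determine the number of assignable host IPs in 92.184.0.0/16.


Host bits = 32 - 16 = 16
Total addresses = 2^16 = 65536
Usable = total - 2 (network and broadcast)
Usable hosts: 65534


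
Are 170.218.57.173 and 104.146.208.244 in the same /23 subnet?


Mask: 255.255.254.0
170.218.57.173 AND mask = 170.218.56.0
104.146.208.244 AND mask = 104.146.208.0
No, different subnets (170.218.56.0 vs 104.146.208.0)


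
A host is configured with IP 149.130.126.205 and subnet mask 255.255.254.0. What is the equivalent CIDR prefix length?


Binary: 11111111.11111111.11111110.00000000
Count leading 1s
Prefix: /23


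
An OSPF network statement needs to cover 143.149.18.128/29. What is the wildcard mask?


Subnet mask: 255.255.255.248
Wildcard = 255.255.255.255 - subnet mask
255 - 255 = 0
255 - 255 = 0
255 - 255 = 0
255 - 248 = 7
Wildcard: 0.0.0.7


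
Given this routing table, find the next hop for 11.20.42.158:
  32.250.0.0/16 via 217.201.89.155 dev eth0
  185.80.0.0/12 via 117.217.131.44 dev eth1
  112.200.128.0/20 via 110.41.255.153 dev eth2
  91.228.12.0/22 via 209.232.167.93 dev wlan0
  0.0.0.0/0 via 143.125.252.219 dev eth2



Longest prefix match for 11.20.42.158:
  /16 32.250.0.0: no
  /12 185.80.0.0: no
  /20 112.200.128.0: no
  /22 91.228.12.0: no
  /0 0.0.0.0: MATCH
Selected: next-hop 143.125.252.219 via eth2 (matched /0)


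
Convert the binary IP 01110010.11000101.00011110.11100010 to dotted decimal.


01110010 = 114
11000101 = 197
00011110 = 30
11100010 = 226
IP: 114.197.30.226


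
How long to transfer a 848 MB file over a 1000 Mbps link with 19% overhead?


Effective throughput = 1000 * (1 - 19/100) = 810 Mbps
File size in Mb = 848 * 8 = 6784 Mb
Time = 6784 / 810
Time = 8.3753 seconds


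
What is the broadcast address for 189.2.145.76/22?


Network: 189.2.144.0/22
Host bits = 10
Set all host bits to 1:
Broadcast: 189.2.147.255


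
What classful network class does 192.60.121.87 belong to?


First octet: 192
Binary: 11000000
110xxxxx -> Class C (192-223)
Class C, default mask 255.255.255.0 (/24)


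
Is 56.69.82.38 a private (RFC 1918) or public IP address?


RFC 1918 private ranges:
  10.0.0.0/8 (10.0.0.0 - 10.255.255.255)
  172.16.0.0/12 (172.16.0.0 - 172.31.255.255)
  192.168.0.0/16 (192.168.0.0 - 192.168.255.255)
Public (not in any RFC 1918 range)


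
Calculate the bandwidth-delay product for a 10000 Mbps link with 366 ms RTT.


BDP = bandwidth * RTT
= 10000 Mbps * 366 ms
= 10000 * 1e6 * 366 / 1000 bits
= 3660000000 bits
= 457500000 bytes
= 446777.3438 KB
BDP = 3660000000 bits (457500000 bytes)


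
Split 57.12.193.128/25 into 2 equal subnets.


New prefix = 25 + 1 = 26
Each subnet has 64 addresses
  57.12.193.128/26
  57.12.193.192/26
Subnets: 57.12.193.128/26, 57.12.193.192/26


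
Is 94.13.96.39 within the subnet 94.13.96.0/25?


Subnet network: 94.13.96.0
Test IP AND mask: 94.13.96.0
Yes, 94.13.96.39 is in 94.13.96.0/25


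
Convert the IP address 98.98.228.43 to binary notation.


98 = 01100010
98 = 01100010
228 = 11100100
43 = 00101011
Binary: 01100010.01100010.11100100.00101011


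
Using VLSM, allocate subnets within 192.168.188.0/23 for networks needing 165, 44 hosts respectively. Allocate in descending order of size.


165 hosts -> /24 (254 usable): 192.168.188.0/24
44 hosts -> /26 (62 usable): 192.168.189.0/26
Allocation: 192.168.188.0/24 (165 hosts, 254 usable); 192.168.189.0/26 (44 hosts, 62 usable)


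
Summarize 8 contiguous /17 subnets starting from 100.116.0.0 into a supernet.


Original prefix: /17
Number of subnets: 8 = 2^3
New prefix = 17 - 3 = 14
Supernet: 100.116.0.0/14


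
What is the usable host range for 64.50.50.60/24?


Network: 64.50.50.0
Broadcast: 64.50.50.255
First usable = network + 1
Last usable = broadcast - 1
Range: 64.50.50.1 to 64.50.50.254


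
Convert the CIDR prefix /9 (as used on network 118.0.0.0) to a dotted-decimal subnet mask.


/9 means 9 network bits, 23 host bits
Binary: 11111111100000000000000000000000
Mask: 255.128.0.0


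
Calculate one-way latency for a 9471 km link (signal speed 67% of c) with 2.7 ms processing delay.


Speed = 0.67 * 3e5 km/s = 201000 km/s
Propagation delay = 9471 / 201000 = 0.0471 s = 47.1194 ms
Processing delay = 2.7 ms
Total one-way latency = 49.8194 ms


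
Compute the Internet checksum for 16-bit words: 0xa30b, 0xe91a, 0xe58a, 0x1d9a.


Sum all words (with carry folding):
+ 0xa30b = 0xa30b
+ 0xe91a = 0x8c26
+ 0xe58a = 0x71b1
+ 0x1d9a = 0x8f4b
One's complement: ~0x8f4b
Checksum = 0x70b4


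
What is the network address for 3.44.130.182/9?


IP:   00000011.00101100.10000010.10110110
Mask: 11111111.10000000.00000000.00000000
AND operation:
Net:  00000011.00000000.00000000.00000000
Network: 3.0.0.0/9


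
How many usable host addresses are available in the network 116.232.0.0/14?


Host bits = 32 - 14 = 18
Total addresses = 2^18 = 262144
Usable = total - 2 (network and broadcast)
Usable hosts: 262142


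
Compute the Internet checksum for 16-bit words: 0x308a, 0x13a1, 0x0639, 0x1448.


Sum all words (with carry folding):
+ 0x308a = 0x308a
+ 0x13a1 = 0x442b
+ 0x0639 = 0x4a64
+ 0x1448 = 0x5eac
One's complement: ~0x5eac
Checksum = 0xa153


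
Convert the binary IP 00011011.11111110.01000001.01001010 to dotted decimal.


00011011 = 27
11111110 = 254
01000001 = 65
01001010 = 74
IP: 27.254.65.74


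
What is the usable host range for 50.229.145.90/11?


Network: 50.224.0.0
Broadcast: 50.255.255.255
First usable = network + 1
Last usable = broadcast - 1
Range: 50.224.0.1 to 50.255.255.254


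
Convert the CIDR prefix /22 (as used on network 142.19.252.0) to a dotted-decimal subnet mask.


/22 means 22 network bits, 10 host bits
Binary: 11111111111111111111110000000000
Mask: 255.255.252.0


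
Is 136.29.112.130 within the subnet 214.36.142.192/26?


Subnet network: 214.36.142.192
Test IP AND mask: 136.29.112.128
No, 136.29.112.130 is not in 214.36.142.192/26


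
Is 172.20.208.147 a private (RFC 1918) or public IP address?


RFC 1918 private ranges:
  10.0.0.0/8 (10.0.0.0 - 10.255.255.255)
  172.16.0.0/12 (172.16.0.0 - 172.31.255.255)
  192.168.0.0/16 (192.168.0.0 - 192.168.255.255)
Private (in 172.16.0.0/12)


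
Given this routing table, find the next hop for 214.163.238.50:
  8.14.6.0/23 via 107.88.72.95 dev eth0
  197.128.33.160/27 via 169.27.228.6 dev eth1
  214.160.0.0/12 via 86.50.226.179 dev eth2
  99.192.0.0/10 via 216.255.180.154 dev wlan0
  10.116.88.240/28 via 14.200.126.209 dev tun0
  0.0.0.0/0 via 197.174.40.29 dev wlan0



Longest prefix match for 214.163.238.50:
  /23 8.14.6.0: no
  /27 197.128.33.160: no
  /12 214.160.0.0: MATCH
  /10 99.192.0.0: no
  /28 10.116.88.240: no
  /0 0.0.0.0: MATCH
Selected: next-hop 86.50.226.179 via eth2 (matched /12)


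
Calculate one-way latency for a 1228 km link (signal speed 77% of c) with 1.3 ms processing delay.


Speed = 0.77 * 3e5 km/s = 231000 km/s
Propagation delay = 1228 / 231000 = 0.0053 s = 5.316 ms
Processing delay = 1.3 ms
Total one-way latency = 6.616 ms


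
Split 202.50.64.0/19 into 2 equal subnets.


New prefix = 19 + 1 = 20
Each subnet has 4096 addresses
  202.50.64.0/20
  202.50.80.0/20
Subnets: 202.50.64.0/20, 202.50.80.0/20


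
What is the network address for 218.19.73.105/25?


IP:   11011010.00010011.01001001.01101001
Mask: 11111111.11111111.11111111.10000000
AND operation:
Net:  11011010.00010011.01001001.00000000
Network: 218.19.73.0/25


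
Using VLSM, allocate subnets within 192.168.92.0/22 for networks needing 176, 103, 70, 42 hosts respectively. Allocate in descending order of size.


176 hosts -> /24 (254 usable): 192.168.92.0/24
103 hosts -> /25 (126 usable): 192.168.93.0/25
70 hosts -> /25 (126 usable): 192.168.93.128/25
42 hosts -> /26 (62 usable): 192.168.94.0/26
Allocation: 192.168.92.0/24 (176 hosts, 254 usable); 192.168.93.0/25 (103 hosts, 126 usable); 192.168.93.128/25 (70 hosts, 126 usable); 192.168.94.0/26 (42 hosts, 62 usable)


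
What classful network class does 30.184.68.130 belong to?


First octet: 30
Binary: 00011110
0xxxxxxx -> Class A (1-126)
Class A, default mask 255.0.0.0 (/8)


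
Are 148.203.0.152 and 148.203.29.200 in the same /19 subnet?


Mask: 255.255.224.0
148.203.0.152 AND mask = 148.203.0.0
148.203.29.200 AND mask = 148.203.0.0
Yes, same subnet (148.203.0.0)


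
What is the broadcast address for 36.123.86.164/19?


Network: 36.123.64.0/19
Host bits = 13
Set all host bits to 1:
Broadcast: 36.123.95.255


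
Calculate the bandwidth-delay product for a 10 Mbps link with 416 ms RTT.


BDP = bandwidth * RTT
= 10 Mbps * 416 ms
= 10 * 1e6 * 416 / 1000 bits
= 4160000 bits
= 520000 bytes
= 507.8125 KB
BDP = 4160000 bits (520000 bytes)


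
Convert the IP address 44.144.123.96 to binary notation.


44 = 00101100
144 = 10010000
123 = 01111011
96 = 01100000
Binary: 00101100.10010000.01111011.01100000


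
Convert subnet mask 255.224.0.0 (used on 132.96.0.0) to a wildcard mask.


Subnet mask: 255.224.0.0
Wildcard = 255.255.255.255 - subnet mask
255 - 255 = 0
255 - 224 = 31
255 - 0 = 255
255 - 0 = 255
Wildcard: 0.31.255.255


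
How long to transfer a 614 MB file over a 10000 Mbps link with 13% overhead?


Effective throughput = 10000 * (1 - 13/100) = 8700 Mbps
File size in Mb = 614 * 8 = 4912 Mb
Time = 4912 / 8700
Time = 0.5646 seconds


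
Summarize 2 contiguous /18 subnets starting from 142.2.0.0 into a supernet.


Original prefix: /18
Number of subnets: 2 = 2^1
New prefix = 18 - 1 = 17
Supernet: 142.2.0.0/17


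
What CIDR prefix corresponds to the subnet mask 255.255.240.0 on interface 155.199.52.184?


Binary: 11111111.11111111.11110000.00000000
Count leading 1s
Prefix: /20


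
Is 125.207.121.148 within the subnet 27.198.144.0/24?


Subnet network: 27.198.144.0
Test IP AND mask: 125.207.121.0
No, 125.207.121.148 is not in 27.198.144.0/24


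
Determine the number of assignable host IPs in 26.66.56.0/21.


Host bits = 32 - 21 = 11
Total addresses = 2^11 = 2048
Usable = total - 2 (network and broadcast)
Usable hosts: 2046


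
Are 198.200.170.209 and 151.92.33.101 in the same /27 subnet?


Mask: 255.255.255.224
198.200.170.209 AND mask = 198.200.170.192
151.92.33.101 AND mask = 151.92.33.96
No, different subnets (198.200.170.192 vs 151.92.33.96)


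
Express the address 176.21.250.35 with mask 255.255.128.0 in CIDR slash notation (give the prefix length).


Binary: 11111111.11111111.10000000.00000000
Count leading 1s
Prefix: /17


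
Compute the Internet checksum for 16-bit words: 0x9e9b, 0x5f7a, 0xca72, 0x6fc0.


Sum all words (with carry folding):
+ 0x9e9b = 0x9e9b
+ 0x5f7a = 0xfe15
+ 0xca72 = 0xc888
+ 0x6fc0 = 0x3849
One's complement: ~0x3849
Checksum = 0xc7b6
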